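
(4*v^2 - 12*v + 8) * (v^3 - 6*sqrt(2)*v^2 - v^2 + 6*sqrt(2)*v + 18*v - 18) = 4*v^5 - 24*sqrt(2)*v^4 - 16*v^4 + 92*v^3 + 96*sqrt(2)*v^3 - 296*v^2 - 120*sqrt(2)*v^2 + 48*sqrt(2)*v + 360*v - 144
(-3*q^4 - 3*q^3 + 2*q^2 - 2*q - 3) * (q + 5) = -3*q^5 - 18*q^4 - 13*q^3 + 8*q^2 - 13*q - 15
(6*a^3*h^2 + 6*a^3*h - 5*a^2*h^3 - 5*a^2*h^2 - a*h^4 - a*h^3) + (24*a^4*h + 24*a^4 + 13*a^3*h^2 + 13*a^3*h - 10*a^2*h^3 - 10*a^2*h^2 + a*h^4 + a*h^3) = 24*a^4*h + 24*a^4 + 19*a^3*h^2 + 19*a^3*h - 15*a^2*h^3 - 15*a^2*h^2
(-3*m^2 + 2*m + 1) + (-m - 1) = -3*m^2 + m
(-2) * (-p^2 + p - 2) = 2*p^2 - 2*p + 4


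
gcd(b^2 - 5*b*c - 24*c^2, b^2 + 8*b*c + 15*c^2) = b + 3*c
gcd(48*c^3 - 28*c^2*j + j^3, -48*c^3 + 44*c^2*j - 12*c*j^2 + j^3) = 8*c^2 - 6*c*j + j^2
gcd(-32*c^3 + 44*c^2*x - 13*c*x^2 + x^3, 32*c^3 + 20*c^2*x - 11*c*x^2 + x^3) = 32*c^2 - 12*c*x + x^2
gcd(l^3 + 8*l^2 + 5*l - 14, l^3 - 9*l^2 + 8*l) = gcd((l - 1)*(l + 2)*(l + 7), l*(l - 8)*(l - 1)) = l - 1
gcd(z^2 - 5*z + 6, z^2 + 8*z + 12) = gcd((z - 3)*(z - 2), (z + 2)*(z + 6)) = 1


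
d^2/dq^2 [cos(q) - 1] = -cos(q)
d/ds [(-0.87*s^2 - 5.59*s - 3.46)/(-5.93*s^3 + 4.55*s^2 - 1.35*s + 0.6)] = (-5.1591*s^4 - 66.2974*s^3 - 34.9444*s^2 + 30.442*s - 8.025)/(35.1649*s^6 - 53.963*s^5 + 36.7135*s^4 - 19.401*s^3 + 7.2825*s^2 - 1.62*s + 0.36)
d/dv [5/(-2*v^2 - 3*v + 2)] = 5*(4*v + 3)/(2*v^2 + 3*v - 2)^2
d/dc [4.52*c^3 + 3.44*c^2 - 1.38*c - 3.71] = 13.56*c^2 + 6.88*c - 1.38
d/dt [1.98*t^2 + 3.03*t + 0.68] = 3.96*t + 3.03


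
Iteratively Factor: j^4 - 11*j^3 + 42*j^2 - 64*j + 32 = (j - 1)*(j^3 - 10*j^2 + 32*j - 32) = (j - 4)*(j - 1)*(j^2 - 6*j + 8) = (j - 4)^2*(j - 1)*(j - 2)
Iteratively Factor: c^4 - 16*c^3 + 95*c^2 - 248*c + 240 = (c - 4)*(c^3 - 12*c^2 + 47*c - 60) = (c - 5)*(c - 4)*(c^2 - 7*c + 12) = (c - 5)*(c - 4)^2*(c - 3)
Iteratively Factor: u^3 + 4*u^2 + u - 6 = (u - 1)*(u^2 + 5*u + 6) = (u - 1)*(u + 2)*(u + 3)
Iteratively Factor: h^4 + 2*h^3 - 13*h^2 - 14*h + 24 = (h - 1)*(h^3 + 3*h^2 - 10*h - 24) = (h - 3)*(h - 1)*(h^2 + 6*h + 8) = (h - 3)*(h - 1)*(h + 2)*(h + 4)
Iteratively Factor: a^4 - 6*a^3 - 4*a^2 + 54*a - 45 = (a - 3)*(a^3 - 3*a^2 - 13*a + 15) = (a - 3)*(a - 1)*(a^2 - 2*a - 15) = (a - 5)*(a - 3)*(a - 1)*(a + 3)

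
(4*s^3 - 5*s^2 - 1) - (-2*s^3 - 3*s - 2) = 6*s^3 - 5*s^2 + 3*s + 1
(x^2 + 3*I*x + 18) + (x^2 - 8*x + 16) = 2*x^2 - 8*x + 3*I*x + 34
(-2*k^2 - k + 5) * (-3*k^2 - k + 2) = 6*k^4 + 5*k^3 - 18*k^2 - 7*k + 10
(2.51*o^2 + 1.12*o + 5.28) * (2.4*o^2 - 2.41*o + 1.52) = 6.024*o^4 - 3.3611*o^3 + 13.788*o^2 - 11.0224*o + 8.0256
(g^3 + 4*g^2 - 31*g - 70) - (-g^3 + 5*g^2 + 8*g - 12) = 2*g^3 - g^2 - 39*g - 58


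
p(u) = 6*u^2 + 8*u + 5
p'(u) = 12*u + 8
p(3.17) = 90.65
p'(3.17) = 46.04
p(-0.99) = 2.96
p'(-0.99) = -3.88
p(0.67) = 13.05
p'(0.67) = 16.04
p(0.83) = 15.77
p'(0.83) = 17.96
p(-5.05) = 117.62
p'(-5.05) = -52.60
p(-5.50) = 142.50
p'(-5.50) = -58.00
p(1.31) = 25.78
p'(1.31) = 23.72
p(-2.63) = 25.46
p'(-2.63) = -23.56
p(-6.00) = 173.00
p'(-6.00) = -64.00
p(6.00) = 269.00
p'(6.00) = 80.00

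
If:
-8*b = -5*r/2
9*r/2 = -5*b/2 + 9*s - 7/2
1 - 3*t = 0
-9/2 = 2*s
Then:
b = -475/338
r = -760/169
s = -9/4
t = 1/3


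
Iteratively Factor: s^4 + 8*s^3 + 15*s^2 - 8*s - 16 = (s + 4)*(s^3 + 4*s^2 - s - 4) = (s + 4)^2*(s^2 - 1) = (s - 1)*(s + 4)^2*(s + 1)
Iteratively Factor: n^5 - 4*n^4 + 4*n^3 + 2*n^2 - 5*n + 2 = (n - 1)*(n^4 - 3*n^3 + n^2 + 3*n - 2) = (n - 1)^2*(n^3 - 2*n^2 - n + 2) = (n - 2)*(n - 1)^2*(n^2 - 1) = (n - 2)*(n - 1)^3*(n + 1)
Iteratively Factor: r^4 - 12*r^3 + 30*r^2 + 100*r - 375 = (r - 5)*(r^3 - 7*r^2 - 5*r + 75) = (r - 5)^2*(r^2 - 2*r - 15) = (r - 5)^3*(r + 3)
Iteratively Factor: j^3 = (j)*(j^2) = j^2*(j)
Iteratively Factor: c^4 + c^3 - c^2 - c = (c + 1)*(c^3 - c) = (c + 1)^2*(c^2 - c) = (c - 1)*(c + 1)^2*(c)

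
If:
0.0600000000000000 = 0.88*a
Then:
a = 0.07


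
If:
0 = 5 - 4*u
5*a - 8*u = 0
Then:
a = 2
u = 5/4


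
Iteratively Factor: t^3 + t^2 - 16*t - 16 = (t + 4)*(t^2 - 3*t - 4) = (t - 4)*(t + 4)*(t + 1)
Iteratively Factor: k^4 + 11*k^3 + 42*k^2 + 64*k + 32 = (k + 4)*(k^3 + 7*k^2 + 14*k + 8) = (k + 1)*(k + 4)*(k^2 + 6*k + 8) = (k + 1)*(k + 4)^2*(k + 2)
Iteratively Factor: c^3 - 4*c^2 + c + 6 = (c - 2)*(c^2 - 2*c - 3) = (c - 3)*(c - 2)*(c + 1)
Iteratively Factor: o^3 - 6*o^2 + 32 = (o + 2)*(o^2 - 8*o + 16) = (o - 4)*(o + 2)*(o - 4)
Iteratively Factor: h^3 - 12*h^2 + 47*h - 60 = (h - 3)*(h^2 - 9*h + 20) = (h - 5)*(h - 3)*(h - 4)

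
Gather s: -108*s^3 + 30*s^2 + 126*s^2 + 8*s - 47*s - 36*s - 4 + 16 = -108*s^3 + 156*s^2 - 75*s + 12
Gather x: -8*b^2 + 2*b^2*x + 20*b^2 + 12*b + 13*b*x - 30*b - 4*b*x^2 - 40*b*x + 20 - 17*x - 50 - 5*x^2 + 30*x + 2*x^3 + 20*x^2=12*b^2 - 18*b + 2*x^3 + x^2*(15 - 4*b) + x*(2*b^2 - 27*b + 13) - 30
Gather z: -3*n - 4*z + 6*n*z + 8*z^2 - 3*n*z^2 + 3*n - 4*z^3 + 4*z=6*n*z - 4*z^3 + z^2*(8 - 3*n)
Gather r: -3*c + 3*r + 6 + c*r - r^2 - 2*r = -3*c - r^2 + r*(c + 1) + 6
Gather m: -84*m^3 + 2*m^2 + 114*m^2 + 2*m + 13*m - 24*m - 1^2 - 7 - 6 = -84*m^3 + 116*m^2 - 9*m - 14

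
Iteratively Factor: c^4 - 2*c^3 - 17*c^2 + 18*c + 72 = (c - 3)*(c^3 + c^2 - 14*c - 24) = (c - 3)*(c + 2)*(c^2 - c - 12) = (c - 3)*(c + 2)*(c + 3)*(c - 4)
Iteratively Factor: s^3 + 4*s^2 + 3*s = (s)*(s^2 + 4*s + 3) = s*(s + 3)*(s + 1)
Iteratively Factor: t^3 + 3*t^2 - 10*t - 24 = (t - 3)*(t^2 + 6*t + 8) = (t - 3)*(t + 4)*(t + 2)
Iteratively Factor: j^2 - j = (j - 1)*(j)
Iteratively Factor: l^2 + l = (l + 1)*(l)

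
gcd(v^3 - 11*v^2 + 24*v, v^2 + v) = v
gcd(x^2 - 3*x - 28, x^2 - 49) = x - 7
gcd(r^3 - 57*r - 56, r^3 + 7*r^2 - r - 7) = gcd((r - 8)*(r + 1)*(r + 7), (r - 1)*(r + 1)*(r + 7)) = r^2 + 8*r + 7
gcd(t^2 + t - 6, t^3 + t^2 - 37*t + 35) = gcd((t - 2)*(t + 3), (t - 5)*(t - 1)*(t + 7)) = 1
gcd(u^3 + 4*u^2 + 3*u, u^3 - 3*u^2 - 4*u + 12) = 1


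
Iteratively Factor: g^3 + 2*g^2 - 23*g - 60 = (g - 5)*(g^2 + 7*g + 12) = (g - 5)*(g + 4)*(g + 3)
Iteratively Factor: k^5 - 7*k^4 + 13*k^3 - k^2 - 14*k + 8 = (k - 4)*(k^4 - 3*k^3 + k^2 + 3*k - 2) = (k - 4)*(k - 1)*(k^3 - 2*k^2 - k + 2) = (k - 4)*(k - 2)*(k - 1)*(k^2 - 1) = (k - 4)*(k - 2)*(k - 1)^2*(k + 1)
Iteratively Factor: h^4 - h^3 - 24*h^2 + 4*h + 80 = (h + 2)*(h^3 - 3*h^2 - 18*h + 40) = (h + 2)*(h + 4)*(h^2 - 7*h + 10) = (h - 2)*(h + 2)*(h + 4)*(h - 5)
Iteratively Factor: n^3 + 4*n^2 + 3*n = (n)*(n^2 + 4*n + 3) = n*(n + 3)*(n + 1)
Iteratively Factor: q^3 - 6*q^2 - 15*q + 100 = (q - 5)*(q^2 - q - 20) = (q - 5)*(q + 4)*(q - 5)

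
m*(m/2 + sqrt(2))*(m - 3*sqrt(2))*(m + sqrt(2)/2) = m^4/2 - sqrt(2)*m^3/4 - 13*m^2/2 - 3*sqrt(2)*m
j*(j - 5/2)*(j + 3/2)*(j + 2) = j^4 + j^3 - 23*j^2/4 - 15*j/2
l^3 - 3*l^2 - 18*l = l*(l - 6)*(l + 3)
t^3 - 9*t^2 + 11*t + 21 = (t - 7)*(t - 3)*(t + 1)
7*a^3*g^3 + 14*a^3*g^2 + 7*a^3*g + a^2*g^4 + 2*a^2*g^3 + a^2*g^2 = g*(7*a + g)*(a*g + a)^2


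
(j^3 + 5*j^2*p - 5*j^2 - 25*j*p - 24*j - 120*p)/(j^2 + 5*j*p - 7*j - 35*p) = (j^2 - 5*j - 24)/(j - 7)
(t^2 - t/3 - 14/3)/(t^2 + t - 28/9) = 3*(3*t^2 - t - 14)/(9*t^2 + 9*t - 28)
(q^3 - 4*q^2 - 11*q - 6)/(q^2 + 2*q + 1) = q - 6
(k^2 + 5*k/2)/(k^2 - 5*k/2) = (2*k + 5)/(2*k - 5)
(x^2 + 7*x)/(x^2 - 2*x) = (x + 7)/(x - 2)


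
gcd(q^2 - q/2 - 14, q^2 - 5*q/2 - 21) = q + 7/2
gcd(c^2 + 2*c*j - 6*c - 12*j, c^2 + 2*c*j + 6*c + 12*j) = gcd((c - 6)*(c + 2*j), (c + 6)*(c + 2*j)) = c + 2*j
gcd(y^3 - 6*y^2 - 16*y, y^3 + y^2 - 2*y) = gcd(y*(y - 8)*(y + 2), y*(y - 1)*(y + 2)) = y^2 + 2*y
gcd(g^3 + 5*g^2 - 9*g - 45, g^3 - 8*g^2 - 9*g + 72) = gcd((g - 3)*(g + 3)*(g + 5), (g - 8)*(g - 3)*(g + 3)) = g^2 - 9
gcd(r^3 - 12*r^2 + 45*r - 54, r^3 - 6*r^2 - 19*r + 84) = r - 3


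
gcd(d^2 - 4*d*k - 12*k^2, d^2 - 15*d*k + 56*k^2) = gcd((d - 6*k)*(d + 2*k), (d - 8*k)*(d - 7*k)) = 1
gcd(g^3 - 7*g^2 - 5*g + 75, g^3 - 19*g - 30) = g^2 - 2*g - 15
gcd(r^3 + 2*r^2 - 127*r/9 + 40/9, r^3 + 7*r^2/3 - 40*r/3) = r^2 + 7*r/3 - 40/3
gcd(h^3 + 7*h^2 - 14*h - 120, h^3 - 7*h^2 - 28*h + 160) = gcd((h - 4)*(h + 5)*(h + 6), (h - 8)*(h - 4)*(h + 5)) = h^2 + h - 20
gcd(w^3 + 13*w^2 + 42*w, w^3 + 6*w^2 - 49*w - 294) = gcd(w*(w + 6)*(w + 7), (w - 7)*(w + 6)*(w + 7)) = w^2 + 13*w + 42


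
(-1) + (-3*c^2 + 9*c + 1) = -3*c^2 + 9*c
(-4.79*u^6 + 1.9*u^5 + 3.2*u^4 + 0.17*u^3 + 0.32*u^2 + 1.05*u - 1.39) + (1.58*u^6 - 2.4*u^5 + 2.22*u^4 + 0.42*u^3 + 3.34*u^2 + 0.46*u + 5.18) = -3.21*u^6 - 0.5*u^5 + 5.42*u^4 + 0.59*u^3 + 3.66*u^2 + 1.51*u + 3.79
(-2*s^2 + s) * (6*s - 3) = -12*s^3 + 12*s^2 - 3*s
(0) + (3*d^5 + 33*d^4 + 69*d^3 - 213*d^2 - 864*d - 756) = 3*d^5 + 33*d^4 + 69*d^3 - 213*d^2 - 864*d - 756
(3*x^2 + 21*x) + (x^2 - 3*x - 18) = 4*x^2 + 18*x - 18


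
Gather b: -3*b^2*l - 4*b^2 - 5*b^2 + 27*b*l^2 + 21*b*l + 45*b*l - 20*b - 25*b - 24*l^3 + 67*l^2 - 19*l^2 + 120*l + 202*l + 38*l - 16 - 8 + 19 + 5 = b^2*(-3*l - 9) + b*(27*l^2 + 66*l - 45) - 24*l^3 + 48*l^2 + 360*l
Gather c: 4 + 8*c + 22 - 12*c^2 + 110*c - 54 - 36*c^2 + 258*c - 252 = -48*c^2 + 376*c - 280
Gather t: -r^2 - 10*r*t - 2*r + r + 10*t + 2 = -r^2 - r + t*(10 - 10*r) + 2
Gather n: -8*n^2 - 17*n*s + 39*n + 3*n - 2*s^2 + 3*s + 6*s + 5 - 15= -8*n^2 + n*(42 - 17*s) - 2*s^2 + 9*s - 10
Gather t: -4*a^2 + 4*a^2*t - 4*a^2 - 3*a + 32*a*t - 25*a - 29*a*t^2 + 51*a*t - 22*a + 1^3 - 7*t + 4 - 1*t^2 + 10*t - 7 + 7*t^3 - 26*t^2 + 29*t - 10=-8*a^2 - 50*a + 7*t^3 + t^2*(-29*a - 27) + t*(4*a^2 + 83*a + 32) - 12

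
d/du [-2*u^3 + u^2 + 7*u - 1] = -6*u^2 + 2*u + 7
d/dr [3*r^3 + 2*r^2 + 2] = r*(9*r + 4)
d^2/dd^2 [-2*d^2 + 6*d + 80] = -4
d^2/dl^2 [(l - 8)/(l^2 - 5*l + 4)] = 2*((13 - 3*l)*(l^2 - 5*l + 4) + (l - 8)*(2*l - 5)^2)/(l^2 - 5*l + 4)^3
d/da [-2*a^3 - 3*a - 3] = -6*a^2 - 3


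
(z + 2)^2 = z^2 + 4*z + 4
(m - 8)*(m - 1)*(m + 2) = m^3 - 7*m^2 - 10*m + 16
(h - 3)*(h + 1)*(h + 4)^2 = h^4 + 6*h^3 - 3*h^2 - 56*h - 48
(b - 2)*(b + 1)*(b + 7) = b^3 + 6*b^2 - 9*b - 14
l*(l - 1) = l^2 - l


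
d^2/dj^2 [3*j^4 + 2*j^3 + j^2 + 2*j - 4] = 36*j^2 + 12*j + 2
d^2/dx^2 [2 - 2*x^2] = -4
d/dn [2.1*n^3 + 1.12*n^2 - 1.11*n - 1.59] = 6.3*n^2 + 2.24*n - 1.11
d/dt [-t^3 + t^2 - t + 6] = -3*t^2 + 2*t - 1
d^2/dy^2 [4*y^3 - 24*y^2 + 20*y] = 24*y - 48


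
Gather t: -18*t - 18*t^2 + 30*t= -18*t^2 + 12*t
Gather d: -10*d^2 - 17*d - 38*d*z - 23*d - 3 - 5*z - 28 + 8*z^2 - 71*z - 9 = -10*d^2 + d*(-38*z - 40) + 8*z^2 - 76*z - 40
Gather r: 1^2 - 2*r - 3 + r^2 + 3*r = r^2 + r - 2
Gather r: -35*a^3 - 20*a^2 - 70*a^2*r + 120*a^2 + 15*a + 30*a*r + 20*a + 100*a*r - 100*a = -35*a^3 + 100*a^2 - 65*a + r*(-70*a^2 + 130*a)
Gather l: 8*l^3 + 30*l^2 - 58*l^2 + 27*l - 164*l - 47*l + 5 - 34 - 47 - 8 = 8*l^3 - 28*l^2 - 184*l - 84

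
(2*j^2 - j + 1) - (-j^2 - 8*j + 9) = 3*j^2 + 7*j - 8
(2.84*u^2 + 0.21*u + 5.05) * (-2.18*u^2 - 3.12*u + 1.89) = -6.1912*u^4 - 9.3186*u^3 - 6.2966*u^2 - 15.3591*u + 9.5445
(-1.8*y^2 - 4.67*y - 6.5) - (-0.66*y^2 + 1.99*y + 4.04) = -1.14*y^2 - 6.66*y - 10.54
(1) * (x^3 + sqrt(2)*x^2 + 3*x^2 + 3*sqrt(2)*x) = x^3 + sqrt(2)*x^2 + 3*x^2 + 3*sqrt(2)*x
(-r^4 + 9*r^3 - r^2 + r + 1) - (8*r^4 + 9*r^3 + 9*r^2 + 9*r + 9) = -9*r^4 - 10*r^2 - 8*r - 8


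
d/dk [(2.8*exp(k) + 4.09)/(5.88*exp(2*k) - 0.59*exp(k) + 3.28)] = (-16.464*exp(2*k) - 48.0984*exp(k) + 11.5971)*exp(k)/(34.5744*exp(4*k) - 6.9384*exp(3*k) + 38.9209*exp(2*k) - 3.8704*exp(k) + 10.7584)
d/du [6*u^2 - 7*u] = 12*u - 7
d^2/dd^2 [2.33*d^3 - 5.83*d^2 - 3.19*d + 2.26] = 13.98*d - 11.66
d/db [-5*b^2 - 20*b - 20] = -10*b - 20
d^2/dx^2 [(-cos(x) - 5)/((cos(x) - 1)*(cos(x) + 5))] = (cos(x) + 2)/(cos(x) - 1)^2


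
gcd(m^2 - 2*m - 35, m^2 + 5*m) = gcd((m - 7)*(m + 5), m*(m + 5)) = m + 5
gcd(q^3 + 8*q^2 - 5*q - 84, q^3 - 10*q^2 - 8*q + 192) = q + 4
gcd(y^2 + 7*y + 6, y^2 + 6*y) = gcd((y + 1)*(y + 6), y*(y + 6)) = y + 6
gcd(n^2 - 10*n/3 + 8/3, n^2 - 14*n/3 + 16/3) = n - 2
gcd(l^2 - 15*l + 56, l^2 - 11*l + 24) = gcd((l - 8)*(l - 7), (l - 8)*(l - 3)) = l - 8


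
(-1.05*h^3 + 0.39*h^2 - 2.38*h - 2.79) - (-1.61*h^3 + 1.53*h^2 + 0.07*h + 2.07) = 0.56*h^3 - 1.14*h^2 - 2.45*h - 4.86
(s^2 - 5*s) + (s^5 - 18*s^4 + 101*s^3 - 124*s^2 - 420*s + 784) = s^5 - 18*s^4 + 101*s^3 - 123*s^2 - 425*s + 784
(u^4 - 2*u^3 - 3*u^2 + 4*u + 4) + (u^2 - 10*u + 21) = u^4 - 2*u^3 - 2*u^2 - 6*u + 25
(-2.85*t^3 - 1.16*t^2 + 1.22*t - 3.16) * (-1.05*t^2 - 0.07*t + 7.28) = 2.9925*t^5 + 1.4175*t^4 - 21.9478*t^3 - 5.2122*t^2 + 9.1028*t - 23.0048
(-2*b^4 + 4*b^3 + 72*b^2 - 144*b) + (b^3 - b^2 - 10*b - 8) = -2*b^4 + 5*b^3 + 71*b^2 - 154*b - 8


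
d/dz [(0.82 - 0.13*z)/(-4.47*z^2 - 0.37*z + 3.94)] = (-0.5811*z^2 + 7.3308*z - 0.2088)/(19.9809*z^4 + 3.3078*z^3 - 35.0867*z^2 - 2.9156*z + 15.5236)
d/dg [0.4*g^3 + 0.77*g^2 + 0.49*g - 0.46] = 1.2*g^2 + 1.54*g + 0.49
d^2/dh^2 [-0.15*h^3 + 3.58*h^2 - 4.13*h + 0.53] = 7.16 - 0.9*h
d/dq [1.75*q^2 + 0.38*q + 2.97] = 3.5*q + 0.38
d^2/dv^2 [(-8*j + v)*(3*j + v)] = 2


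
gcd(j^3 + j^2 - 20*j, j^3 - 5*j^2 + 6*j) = j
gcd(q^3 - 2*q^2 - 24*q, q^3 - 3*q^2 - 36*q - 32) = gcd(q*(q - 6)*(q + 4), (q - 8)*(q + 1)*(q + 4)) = q + 4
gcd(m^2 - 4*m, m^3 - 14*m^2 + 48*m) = m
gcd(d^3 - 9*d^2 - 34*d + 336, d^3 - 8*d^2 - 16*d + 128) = d - 8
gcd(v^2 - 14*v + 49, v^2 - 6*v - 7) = v - 7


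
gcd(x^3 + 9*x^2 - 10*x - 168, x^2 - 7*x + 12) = x - 4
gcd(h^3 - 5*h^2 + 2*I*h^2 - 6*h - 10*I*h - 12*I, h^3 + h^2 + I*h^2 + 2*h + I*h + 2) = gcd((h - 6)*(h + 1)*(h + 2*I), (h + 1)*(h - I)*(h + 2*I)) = h^2 + h*(1 + 2*I) + 2*I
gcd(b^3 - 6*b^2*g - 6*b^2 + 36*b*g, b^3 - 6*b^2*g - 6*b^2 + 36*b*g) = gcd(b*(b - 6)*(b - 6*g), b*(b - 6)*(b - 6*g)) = b^3 - 6*b^2*g - 6*b^2 + 36*b*g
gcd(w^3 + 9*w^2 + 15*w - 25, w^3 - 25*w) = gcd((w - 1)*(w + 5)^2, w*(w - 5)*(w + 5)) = w + 5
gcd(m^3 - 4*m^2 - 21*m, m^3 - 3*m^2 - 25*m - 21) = m^2 - 4*m - 21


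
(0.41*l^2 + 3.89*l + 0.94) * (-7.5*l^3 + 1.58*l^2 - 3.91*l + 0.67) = -3.075*l^5 - 28.5272*l^4 - 2.5069*l^3 - 13.45*l^2 - 1.0691*l + 0.6298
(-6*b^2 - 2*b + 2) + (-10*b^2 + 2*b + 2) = 4 - 16*b^2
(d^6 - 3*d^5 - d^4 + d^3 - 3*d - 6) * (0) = 0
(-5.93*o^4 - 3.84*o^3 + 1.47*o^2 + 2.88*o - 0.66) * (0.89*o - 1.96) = -5.2777*o^5 + 8.2052*o^4 + 8.8347*o^3 - 0.318*o^2 - 6.2322*o + 1.2936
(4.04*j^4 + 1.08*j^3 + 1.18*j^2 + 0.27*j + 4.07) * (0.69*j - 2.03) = 2.7876*j^5 - 7.456*j^4 - 1.3782*j^3 - 2.2091*j^2 + 2.2602*j - 8.2621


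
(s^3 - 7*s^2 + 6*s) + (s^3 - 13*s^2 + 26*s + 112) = 2*s^3 - 20*s^2 + 32*s + 112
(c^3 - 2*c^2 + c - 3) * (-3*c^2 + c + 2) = -3*c^5 + 7*c^4 - 3*c^3 + 6*c^2 - c - 6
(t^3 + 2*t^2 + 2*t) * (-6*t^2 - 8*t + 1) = -6*t^5 - 20*t^4 - 27*t^3 - 14*t^2 + 2*t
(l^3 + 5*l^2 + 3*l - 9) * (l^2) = l^5 + 5*l^4 + 3*l^3 - 9*l^2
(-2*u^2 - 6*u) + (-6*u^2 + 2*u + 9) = -8*u^2 - 4*u + 9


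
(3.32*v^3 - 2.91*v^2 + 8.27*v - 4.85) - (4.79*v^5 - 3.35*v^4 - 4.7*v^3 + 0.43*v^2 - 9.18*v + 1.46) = -4.79*v^5 + 3.35*v^4 + 8.02*v^3 - 3.34*v^2 + 17.45*v - 6.31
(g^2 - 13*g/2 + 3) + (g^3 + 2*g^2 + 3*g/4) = g^3 + 3*g^2 - 23*g/4 + 3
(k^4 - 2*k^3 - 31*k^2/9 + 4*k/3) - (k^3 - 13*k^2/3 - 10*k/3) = k^4 - 3*k^3 + 8*k^2/9 + 14*k/3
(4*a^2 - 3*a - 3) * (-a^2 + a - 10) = -4*a^4 + 7*a^3 - 40*a^2 + 27*a + 30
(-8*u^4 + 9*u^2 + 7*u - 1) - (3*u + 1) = -8*u^4 + 9*u^2 + 4*u - 2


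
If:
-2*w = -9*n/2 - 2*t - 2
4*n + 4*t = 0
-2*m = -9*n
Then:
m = 18*w/5 - 18/5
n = 4*w/5 - 4/5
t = 4/5 - 4*w/5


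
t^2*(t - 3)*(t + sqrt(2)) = t^4 - 3*t^3 + sqrt(2)*t^3 - 3*sqrt(2)*t^2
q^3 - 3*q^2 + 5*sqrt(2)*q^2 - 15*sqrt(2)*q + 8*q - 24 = (q - 3)*(q + sqrt(2))*(q + 4*sqrt(2))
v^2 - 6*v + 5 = (v - 5)*(v - 1)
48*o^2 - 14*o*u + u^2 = (-8*o + u)*(-6*o + u)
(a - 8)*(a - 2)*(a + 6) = a^3 - 4*a^2 - 44*a + 96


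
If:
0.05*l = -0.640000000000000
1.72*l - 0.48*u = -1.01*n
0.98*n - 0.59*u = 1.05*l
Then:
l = -12.80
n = 154.91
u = 280.08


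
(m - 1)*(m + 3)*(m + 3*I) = m^3 + 2*m^2 + 3*I*m^2 - 3*m + 6*I*m - 9*I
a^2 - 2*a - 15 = (a - 5)*(a + 3)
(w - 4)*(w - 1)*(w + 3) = w^3 - 2*w^2 - 11*w + 12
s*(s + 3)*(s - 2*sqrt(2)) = s^3 - 2*sqrt(2)*s^2 + 3*s^2 - 6*sqrt(2)*s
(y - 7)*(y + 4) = y^2 - 3*y - 28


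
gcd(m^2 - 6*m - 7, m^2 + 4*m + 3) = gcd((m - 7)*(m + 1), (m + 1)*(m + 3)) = m + 1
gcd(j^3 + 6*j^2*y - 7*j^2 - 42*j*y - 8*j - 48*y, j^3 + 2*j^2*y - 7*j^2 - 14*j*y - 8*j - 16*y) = j^2 - 7*j - 8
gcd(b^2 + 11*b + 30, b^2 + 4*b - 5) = b + 5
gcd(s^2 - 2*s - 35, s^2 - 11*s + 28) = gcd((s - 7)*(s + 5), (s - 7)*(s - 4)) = s - 7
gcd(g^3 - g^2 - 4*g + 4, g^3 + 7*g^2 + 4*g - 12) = g^2 + g - 2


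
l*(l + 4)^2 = l^3 + 8*l^2 + 16*l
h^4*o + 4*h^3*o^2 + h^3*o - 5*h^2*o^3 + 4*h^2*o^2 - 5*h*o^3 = h*(h - o)*(h + 5*o)*(h*o + o)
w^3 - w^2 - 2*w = w*(w - 2)*(w + 1)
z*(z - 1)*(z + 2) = z^3 + z^2 - 2*z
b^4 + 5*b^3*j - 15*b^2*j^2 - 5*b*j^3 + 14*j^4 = (b - 2*j)*(b - j)*(b + j)*(b + 7*j)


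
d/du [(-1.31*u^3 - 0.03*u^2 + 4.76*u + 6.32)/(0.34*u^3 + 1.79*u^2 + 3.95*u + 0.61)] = (-2.3347*u^4 - 13.5858*u^3 - 17.4826*u^2 - 22.6622*u - 22.0604)/(0.1156*u^6 + 1.2172*u^5 + 5.8901*u^4 + 14.5558*u^3 + 17.7863*u^2 + 4.819*u + 0.3721)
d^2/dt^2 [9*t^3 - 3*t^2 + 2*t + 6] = 54*t - 6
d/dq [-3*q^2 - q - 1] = -6*q - 1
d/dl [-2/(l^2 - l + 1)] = 2*(2*l - 1)/(l^2 - l + 1)^2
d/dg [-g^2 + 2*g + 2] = 2 - 2*g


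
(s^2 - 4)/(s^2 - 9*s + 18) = (s^2 - 4)/(s^2 - 9*s + 18)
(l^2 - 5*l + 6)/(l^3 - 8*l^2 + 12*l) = (l - 3)/(l*(l - 6))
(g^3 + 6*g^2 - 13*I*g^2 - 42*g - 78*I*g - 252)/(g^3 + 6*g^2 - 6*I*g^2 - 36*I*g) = (g - 7*I)/g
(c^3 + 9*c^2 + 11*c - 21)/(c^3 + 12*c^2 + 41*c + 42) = (c - 1)/(c + 2)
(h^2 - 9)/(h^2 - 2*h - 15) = (h - 3)/(h - 5)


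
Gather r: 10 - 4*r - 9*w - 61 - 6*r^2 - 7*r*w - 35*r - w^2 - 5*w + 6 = -6*r^2 + r*(-7*w - 39) - w^2 - 14*w - 45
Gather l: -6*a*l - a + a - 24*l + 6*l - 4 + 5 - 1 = l*(-6*a - 18)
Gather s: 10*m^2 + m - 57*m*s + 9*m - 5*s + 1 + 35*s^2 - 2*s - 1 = 10*m^2 + 10*m + 35*s^2 + s*(-57*m - 7)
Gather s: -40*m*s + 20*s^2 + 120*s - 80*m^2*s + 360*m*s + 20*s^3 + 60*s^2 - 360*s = 20*s^3 + 80*s^2 + s*(-80*m^2 + 320*m - 240)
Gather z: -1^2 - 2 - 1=-4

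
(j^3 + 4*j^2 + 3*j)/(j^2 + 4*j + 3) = j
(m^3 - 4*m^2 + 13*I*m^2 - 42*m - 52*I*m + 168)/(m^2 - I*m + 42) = (m^2 + m*(-4 + 7*I) - 28*I)/(m - 7*I)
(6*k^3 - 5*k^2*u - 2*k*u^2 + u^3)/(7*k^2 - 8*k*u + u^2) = (-6*k^2 - k*u + u^2)/(-7*k + u)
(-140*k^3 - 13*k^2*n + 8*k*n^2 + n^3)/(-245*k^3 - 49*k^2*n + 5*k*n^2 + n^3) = (4*k - n)/(7*k - n)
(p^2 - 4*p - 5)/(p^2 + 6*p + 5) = (p - 5)/(p + 5)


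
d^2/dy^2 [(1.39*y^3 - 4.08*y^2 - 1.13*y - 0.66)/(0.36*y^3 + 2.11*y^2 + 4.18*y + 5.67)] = (4.44089209850063e-16*y^7 - 3.169224*y^6 - 13.42872*y^5 - 3.38623200000001*y^4 + 189.194824*y^3 + 494.623728*y^2 + 322.392456*y - 216.043152)/(0.046656*y^9 + 0.820368*y^8 + 6.433452*y^7 + 30.649195*y^6 + 100.541118*y^5 + 237.523809*y^4 + 407.80504*y^3 + 500.708061*y^2 + 403.147206*y + 182.284263)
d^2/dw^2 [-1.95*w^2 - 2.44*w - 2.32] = -3.90000000000000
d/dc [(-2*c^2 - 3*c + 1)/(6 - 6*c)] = (c^2 - 2*c - 1)/(3*(c^2 - 2*c + 1))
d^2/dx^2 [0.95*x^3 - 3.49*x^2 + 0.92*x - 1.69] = 5.7*x - 6.98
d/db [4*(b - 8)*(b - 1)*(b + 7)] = 12*b^2 - 16*b - 220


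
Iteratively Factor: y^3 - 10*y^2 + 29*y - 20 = (y - 4)*(y^2 - 6*y + 5) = (y - 4)*(y - 1)*(y - 5)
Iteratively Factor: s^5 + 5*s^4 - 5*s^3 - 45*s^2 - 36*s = (s)*(s^4 + 5*s^3 - 5*s^2 - 45*s - 36) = s*(s + 4)*(s^3 + s^2 - 9*s - 9) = s*(s + 1)*(s + 4)*(s^2 - 9) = s*(s + 1)*(s + 3)*(s + 4)*(s - 3)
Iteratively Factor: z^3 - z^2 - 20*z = (z - 5)*(z^2 + 4*z) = z*(z - 5)*(z + 4)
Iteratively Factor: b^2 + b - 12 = (b - 3)*(b + 4)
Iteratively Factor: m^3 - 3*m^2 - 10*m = (m + 2)*(m^2 - 5*m) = m*(m + 2)*(m - 5)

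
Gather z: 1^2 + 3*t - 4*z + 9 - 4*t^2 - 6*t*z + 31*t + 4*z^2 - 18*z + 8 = -4*t^2 + 34*t + 4*z^2 + z*(-6*t - 22) + 18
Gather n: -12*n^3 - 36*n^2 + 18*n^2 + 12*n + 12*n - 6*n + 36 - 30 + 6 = -12*n^3 - 18*n^2 + 18*n + 12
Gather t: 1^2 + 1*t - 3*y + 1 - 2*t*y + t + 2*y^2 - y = t*(2 - 2*y) + 2*y^2 - 4*y + 2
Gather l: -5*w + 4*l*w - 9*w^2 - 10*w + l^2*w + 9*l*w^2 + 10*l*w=l^2*w + l*(9*w^2 + 14*w) - 9*w^2 - 15*w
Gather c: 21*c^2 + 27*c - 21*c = 21*c^2 + 6*c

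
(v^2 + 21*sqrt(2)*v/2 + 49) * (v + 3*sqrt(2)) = v^3 + 27*sqrt(2)*v^2/2 + 112*v + 147*sqrt(2)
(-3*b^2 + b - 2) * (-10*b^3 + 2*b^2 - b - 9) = 30*b^5 - 16*b^4 + 25*b^3 + 22*b^2 - 7*b + 18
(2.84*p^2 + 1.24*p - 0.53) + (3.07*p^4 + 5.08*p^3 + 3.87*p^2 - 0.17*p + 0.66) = 3.07*p^4 + 5.08*p^3 + 6.71*p^2 + 1.07*p + 0.13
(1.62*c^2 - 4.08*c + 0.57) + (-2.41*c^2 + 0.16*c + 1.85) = -0.79*c^2 - 3.92*c + 2.42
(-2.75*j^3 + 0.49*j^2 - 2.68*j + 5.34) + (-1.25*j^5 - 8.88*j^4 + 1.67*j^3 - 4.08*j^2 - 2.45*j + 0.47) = -1.25*j^5 - 8.88*j^4 - 1.08*j^3 - 3.59*j^2 - 5.13*j + 5.81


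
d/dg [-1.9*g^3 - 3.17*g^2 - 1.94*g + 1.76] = -5.7*g^2 - 6.34*g - 1.94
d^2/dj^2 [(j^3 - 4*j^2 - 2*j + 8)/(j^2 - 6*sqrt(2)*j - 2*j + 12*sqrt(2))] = 4*(-6*sqrt(2)*j^3 + 33*j^3 - 204*j^2 + 36*sqrt(2)*j^2 - 36*sqrt(2)*j + 408*j - 416 + 24*sqrt(2))/(j^6 - 18*sqrt(2)*j^5 - 6*j^5 + 108*sqrt(2)*j^4 + 228*j^4 - 1304*j^3 - 648*sqrt(2)*j^3 + 2592*j^2 + 2736*sqrt(2)*j^2 - 5184*sqrt(2)*j - 1728*j + 3456*sqrt(2))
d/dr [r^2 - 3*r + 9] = 2*r - 3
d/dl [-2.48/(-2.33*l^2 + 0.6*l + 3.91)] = (1.488 - 11.5568*l)/(-2.33*l^2 + 0.6*l + 3.91)^2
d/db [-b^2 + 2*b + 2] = 2 - 2*b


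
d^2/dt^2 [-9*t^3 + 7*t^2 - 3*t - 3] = 14 - 54*t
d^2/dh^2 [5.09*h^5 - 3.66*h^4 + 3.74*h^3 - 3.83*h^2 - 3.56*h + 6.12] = 101.8*h^3 - 43.92*h^2 + 22.44*h - 7.66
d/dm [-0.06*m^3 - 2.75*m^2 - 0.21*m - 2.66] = -0.18*m^2 - 5.5*m - 0.21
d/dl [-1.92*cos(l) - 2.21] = 1.92*sin(l)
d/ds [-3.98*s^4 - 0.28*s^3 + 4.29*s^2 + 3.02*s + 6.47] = -15.92*s^3 - 0.84*s^2 + 8.58*s + 3.02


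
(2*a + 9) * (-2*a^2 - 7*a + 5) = -4*a^3 - 32*a^2 - 53*a + 45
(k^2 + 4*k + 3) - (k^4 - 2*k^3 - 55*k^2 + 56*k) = -k^4 + 2*k^3 + 56*k^2 - 52*k + 3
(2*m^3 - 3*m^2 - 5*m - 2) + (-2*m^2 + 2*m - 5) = 2*m^3 - 5*m^2 - 3*m - 7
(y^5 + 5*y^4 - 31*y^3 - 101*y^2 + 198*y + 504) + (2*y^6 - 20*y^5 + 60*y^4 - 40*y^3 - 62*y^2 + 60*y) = 2*y^6 - 19*y^5 + 65*y^4 - 71*y^3 - 163*y^2 + 258*y + 504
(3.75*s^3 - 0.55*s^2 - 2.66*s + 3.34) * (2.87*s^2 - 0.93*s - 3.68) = 10.7625*s^5 - 5.066*s^4 - 20.9227*s^3 + 14.0836*s^2 + 6.6826*s - 12.2912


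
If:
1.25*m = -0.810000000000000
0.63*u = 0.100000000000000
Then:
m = -0.65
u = 0.16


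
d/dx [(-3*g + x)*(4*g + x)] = g + 2*x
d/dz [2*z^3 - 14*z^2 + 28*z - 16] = 6*z^2 - 28*z + 28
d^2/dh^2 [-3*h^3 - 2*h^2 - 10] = -18*h - 4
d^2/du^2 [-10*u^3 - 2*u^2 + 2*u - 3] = -60*u - 4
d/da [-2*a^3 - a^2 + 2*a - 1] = -6*a^2 - 2*a + 2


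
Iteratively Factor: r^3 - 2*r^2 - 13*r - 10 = (r - 5)*(r^2 + 3*r + 2) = (r - 5)*(r + 1)*(r + 2)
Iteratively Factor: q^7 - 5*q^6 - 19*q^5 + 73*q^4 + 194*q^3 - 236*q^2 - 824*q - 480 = (q + 2)*(q^6 - 7*q^5 - 5*q^4 + 83*q^3 + 28*q^2 - 292*q - 240) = (q + 1)*(q + 2)*(q^5 - 8*q^4 + 3*q^3 + 80*q^2 - 52*q - 240) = (q + 1)*(q + 2)^2*(q^4 - 10*q^3 + 23*q^2 + 34*q - 120) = (q - 4)*(q + 1)*(q + 2)^2*(q^3 - 6*q^2 - q + 30) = (q - 4)*(q + 1)*(q + 2)^3*(q^2 - 8*q + 15) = (q - 5)*(q - 4)*(q + 1)*(q + 2)^3*(q - 3)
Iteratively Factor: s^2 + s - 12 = (s + 4)*(s - 3)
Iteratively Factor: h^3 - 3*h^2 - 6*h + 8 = (h - 4)*(h^2 + h - 2) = (h - 4)*(h + 2)*(h - 1)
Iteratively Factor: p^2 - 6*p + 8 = (p - 2)*(p - 4)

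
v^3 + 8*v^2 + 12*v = v*(v + 2)*(v + 6)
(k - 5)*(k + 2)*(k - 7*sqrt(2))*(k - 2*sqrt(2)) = k^4 - 9*sqrt(2)*k^3 - 3*k^3 + 18*k^2 + 27*sqrt(2)*k^2 - 84*k + 90*sqrt(2)*k - 280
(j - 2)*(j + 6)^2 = j^3 + 10*j^2 + 12*j - 72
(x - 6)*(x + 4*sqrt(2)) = x^2 - 6*x + 4*sqrt(2)*x - 24*sqrt(2)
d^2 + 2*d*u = d*(d + 2*u)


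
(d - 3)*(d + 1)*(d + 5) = d^3 + 3*d^2 - 13*d - 15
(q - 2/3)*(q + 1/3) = q^2 - q/3 - 2/9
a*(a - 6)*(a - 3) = a^3 - 9*a^2 + 18*a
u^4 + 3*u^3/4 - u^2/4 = u^2*(u - 1/4)*(u + 1)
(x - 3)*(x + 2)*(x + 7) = x^3 + 6*x^2 - 13*x - 42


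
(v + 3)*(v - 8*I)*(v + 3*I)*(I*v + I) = I*v^4 + 5*v^3 + 4*I*v^3 + 20*v^2 + 27*I*v^2 + 15*v + 96*I*v + 72*I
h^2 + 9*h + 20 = (h + 4)*(h + 5)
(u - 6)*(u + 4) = u^2 - 2*u - 24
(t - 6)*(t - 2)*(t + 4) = t^3 - 4*t^2 - 20*t + 48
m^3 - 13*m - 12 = (m - 4)*(m + 1)*(m + 3)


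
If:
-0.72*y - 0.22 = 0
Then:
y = -0.31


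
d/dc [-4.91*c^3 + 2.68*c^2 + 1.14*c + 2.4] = -14.73*c^2 + 5.36*c + 1.14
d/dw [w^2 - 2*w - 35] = 2*w - 2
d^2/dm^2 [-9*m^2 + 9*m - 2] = -18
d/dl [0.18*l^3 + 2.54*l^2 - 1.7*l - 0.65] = 0.54*l^2 + 5.08*l - 1.7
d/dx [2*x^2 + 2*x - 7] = 4*x + 2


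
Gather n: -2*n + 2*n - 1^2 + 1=0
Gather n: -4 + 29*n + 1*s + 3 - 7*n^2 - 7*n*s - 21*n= -7*n^2 + n*(8 - 7*s) + s - 1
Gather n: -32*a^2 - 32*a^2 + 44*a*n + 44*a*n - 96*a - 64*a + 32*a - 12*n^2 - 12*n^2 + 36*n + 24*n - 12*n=-64*a^2 - 128*a - 24*n^2 + n*(88*a + 48)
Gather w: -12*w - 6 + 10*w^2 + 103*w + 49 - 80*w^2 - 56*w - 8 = -70*w^2 + 35*w + 35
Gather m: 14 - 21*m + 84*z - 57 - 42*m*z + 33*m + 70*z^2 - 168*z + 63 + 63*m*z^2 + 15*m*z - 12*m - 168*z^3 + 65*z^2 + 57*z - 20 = m*(63*z^2 - 27*z) - 168*z^3 + 135*z^2 - 27*z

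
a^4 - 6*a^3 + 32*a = a*(a - 4)^2*(a + 2)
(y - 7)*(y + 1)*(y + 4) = y^3 - 2*y^2 - 31*y - 28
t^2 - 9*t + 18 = (t - 6)*(t - 3)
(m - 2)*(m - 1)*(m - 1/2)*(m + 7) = m^4 + 7*m^3/2 - 21*m^2 + 47*m/2 - 7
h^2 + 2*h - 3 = (h - 1)*(h + 3)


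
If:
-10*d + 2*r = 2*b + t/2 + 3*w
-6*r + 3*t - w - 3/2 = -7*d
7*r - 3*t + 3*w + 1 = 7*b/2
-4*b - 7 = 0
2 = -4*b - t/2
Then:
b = -7/4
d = -591/158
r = -915/632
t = 10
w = 3477/316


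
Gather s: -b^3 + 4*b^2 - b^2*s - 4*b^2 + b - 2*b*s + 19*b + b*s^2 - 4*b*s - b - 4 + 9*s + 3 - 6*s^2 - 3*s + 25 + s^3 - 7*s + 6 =-b^3 + 19*b + s^3 + s^2*(b - 6) + s*(-b^2 - 6*b - 1) + 30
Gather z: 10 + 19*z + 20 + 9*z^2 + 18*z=9*z^2 + 37*z + 30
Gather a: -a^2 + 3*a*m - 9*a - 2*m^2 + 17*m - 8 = -a^2 + a*(3*m - 9) - 2*m^2 + 17*m - 8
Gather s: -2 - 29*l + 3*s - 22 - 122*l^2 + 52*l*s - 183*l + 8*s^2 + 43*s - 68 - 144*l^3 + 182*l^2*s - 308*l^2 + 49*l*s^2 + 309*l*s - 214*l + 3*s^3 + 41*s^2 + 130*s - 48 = -144*l^3 - 430*l^2 - 426*l + 3*s^3 + s^2*(49*l + 49) + s*(182*l^2 + 361*l + 176) - 140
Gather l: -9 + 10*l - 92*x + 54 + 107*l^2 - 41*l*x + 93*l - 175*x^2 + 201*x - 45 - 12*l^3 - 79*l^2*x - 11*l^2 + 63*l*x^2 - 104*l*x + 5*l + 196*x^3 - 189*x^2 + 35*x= -12*l^3 + l^2*(96 - 79*x) + l*(63*x^2 - 145*x + 108) + 196*x^3 - 364*x^2 + 144*x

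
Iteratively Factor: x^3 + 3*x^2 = (x)*(x^2 + 3*x) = x^2*(x + 3)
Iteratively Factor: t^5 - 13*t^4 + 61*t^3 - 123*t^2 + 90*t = (t - 3)*(t^4 - 10*t^3 + 31*t^2 - 30*t) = (t - 3)^2*(t^3 - 7*t^2 + 10*t) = (t - 3)^2*(t - 2)*(t^2 - 5*t) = t*(t - 3)^2*(t - 2)*(t - 5)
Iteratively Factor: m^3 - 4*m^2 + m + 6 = (m + 1)*(m^2 - 5*m + 6) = (m - 2)*(m + 1)*(m - 3)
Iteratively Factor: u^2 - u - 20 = (u + 4)*(u - 5)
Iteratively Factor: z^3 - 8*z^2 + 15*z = (z - 3)*(z^2 - 5*z) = z*(z - 3)*(z - 5)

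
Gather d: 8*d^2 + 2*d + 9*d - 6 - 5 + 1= 8*d^2 + 11*d - 10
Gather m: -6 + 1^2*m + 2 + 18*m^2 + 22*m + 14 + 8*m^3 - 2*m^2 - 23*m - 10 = 8*m^3 + 16*m^2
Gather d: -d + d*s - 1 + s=d*(s - 1) + s - 1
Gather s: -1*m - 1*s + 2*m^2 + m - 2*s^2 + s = 2*m^2 - 2*s^2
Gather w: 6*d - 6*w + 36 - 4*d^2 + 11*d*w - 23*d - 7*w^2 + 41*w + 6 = -4*d^2 - 17*d - 7*w^2 + w*(11*d + 35) + 42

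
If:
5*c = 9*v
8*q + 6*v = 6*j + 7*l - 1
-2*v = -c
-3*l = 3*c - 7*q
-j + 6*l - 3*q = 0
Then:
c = 0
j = 33/223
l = 7/223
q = 3/223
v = 0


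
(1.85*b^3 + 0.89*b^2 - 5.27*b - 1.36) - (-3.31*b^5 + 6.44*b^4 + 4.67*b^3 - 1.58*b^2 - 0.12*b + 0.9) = 3.31*b^5 - 6.44*b^4 - 2.82*b^3 + 2.47*b^2 - 5.15*b - 2.26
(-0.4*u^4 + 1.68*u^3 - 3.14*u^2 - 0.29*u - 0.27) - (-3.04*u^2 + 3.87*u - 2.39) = -0.4*u^4 + 1.68*u^3 - 0.1*u^2 - 4.16*u + 2.12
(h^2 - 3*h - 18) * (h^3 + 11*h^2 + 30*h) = h^5 + 8*h^4 - 21*h^3 - 288*h^2 - 540*h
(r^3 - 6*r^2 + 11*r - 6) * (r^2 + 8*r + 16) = r^5 + 2*r^4 - 21*r^3 - 14*r^2 + 128*r - 96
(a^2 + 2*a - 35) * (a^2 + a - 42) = a^4 + 3*a^3 - 75*a^2 - 119*a + 1470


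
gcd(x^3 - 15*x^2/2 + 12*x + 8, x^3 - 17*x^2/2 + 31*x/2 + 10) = x^2 - 7*x/2 - 2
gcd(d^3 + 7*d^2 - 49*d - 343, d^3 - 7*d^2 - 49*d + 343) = d^2 - 49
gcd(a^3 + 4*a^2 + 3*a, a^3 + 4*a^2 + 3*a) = a^3 + 4*a^2 + 3*a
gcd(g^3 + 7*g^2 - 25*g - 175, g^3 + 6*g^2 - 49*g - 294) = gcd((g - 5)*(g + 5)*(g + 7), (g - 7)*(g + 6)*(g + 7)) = g + 7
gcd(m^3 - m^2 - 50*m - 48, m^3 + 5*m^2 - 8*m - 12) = m^2 + 7*m + 6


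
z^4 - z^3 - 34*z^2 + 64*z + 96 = (z - 4)^2*(z + 1)*(z + 6)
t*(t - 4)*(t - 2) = t^3 - 6*t^2 + 8*t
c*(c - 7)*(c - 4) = c^3 - 11*c^2 + 28*c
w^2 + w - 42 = (w - 6)*(w + 7)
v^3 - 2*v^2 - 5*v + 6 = (v - 3)*(v - 1)*(v + 2)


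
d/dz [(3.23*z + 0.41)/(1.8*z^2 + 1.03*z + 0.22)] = (-5.814*z^2 - 1.476*z + 0.2883)/(3.24*z^4 + 3.708*z^3 + 1.8529*z^2 + 0.4532*z + 0.0484)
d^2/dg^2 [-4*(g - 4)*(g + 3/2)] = -8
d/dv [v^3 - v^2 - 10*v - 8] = 3*v^2 - 2*v - 10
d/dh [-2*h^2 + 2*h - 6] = 2 - 4*h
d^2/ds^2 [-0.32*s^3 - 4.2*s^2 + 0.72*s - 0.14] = -1.92*s - 8.4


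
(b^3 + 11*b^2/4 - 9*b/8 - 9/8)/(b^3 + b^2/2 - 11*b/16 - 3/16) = 2*(2*b^2 + 7*b + 3)/(4*b^2 + 5*b + 1)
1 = 1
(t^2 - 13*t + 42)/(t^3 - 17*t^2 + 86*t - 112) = (t - 6)/(t^2 - 10*t + 16)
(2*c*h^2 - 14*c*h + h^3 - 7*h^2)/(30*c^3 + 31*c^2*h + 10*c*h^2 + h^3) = h*(h - 7)/(15*c^2 + 8*c*h + h^2)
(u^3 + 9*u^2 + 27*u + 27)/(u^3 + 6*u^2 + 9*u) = (u + 3)/u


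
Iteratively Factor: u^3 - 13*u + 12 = (u - 1)*(u^2 + u - 12) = (u - 3)*(u - 1)*(u + 4)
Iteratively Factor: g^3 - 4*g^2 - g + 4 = (g + 1)*(g^2 - 5*g + 4) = (g - 4)*(g + 1)*(g - 1)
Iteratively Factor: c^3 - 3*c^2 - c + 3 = (c - 1)*(c^2 - 2*c - 3) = (c - 3)*(c - 1)*(c + 1)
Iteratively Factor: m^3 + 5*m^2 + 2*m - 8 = (m + 4)*(m^2 + m - 2) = (m + 2)*(m + 4)*(m - 1)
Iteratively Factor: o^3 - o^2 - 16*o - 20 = (o - 5)*(o^2 + 4*o + 4) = (o - 5)*(o + 2)*(o + 2)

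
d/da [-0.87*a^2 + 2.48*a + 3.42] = 2.48 - 1.74*a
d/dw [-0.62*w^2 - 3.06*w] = -1.24*w - 3.06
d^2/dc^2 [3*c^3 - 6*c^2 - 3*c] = 18*c - 12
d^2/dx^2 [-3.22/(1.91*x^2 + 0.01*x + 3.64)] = (23.493764*x^2 + 0.123004*x - 3.22*(3.82*x + 0.01)*(7.64*x + 0.02) + 44.773456)/(1.91*x^2 + 0.01*x + 3.64)^3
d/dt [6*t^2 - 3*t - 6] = 12*t - 3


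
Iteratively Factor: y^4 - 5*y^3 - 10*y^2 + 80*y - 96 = (y - 3)*(y^3 - 2*y^2 - 16*y + 32) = (y - 3)*(y + 4)*(y^2 - 6*y + 8) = (y - 3)*(y - 2)*(y + 4)*(y - 4)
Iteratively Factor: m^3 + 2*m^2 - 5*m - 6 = (m + 1)*(m^2 + m - 6) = (m - 2)*(m + 1)*(m + 3)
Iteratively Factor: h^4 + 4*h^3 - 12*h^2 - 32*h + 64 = (h + 4)*(h^3 - 12*h + 16) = (h + 4)^2*(h^2 - 4*h + 4) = (h - 2)*(h + 4)^2*(h - 2)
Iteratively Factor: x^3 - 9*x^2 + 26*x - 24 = (x - 3)*(x^2 - 6*x + 8) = (x - 3)*(x - 2)*(x - 4)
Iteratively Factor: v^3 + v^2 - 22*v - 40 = (v + 2)*(v^2 - v - 20) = (v - 5)*(v + 2)*(v + 4)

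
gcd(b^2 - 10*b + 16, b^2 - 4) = b - 2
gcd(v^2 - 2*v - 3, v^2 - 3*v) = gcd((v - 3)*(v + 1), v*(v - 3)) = v - 3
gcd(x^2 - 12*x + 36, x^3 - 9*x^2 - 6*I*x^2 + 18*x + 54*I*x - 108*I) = x - 6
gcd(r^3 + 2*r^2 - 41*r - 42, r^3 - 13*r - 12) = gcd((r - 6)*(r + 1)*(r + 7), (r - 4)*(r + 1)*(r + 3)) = r + 1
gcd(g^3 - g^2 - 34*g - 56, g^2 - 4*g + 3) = 1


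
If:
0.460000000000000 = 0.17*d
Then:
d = 2.71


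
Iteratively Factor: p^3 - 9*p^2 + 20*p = (p - 4)*(p^2 - 5*p) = (p - 5)*(p - 4)*(p)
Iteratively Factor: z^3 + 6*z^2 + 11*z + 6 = (z + 1)*(z^2 + 5*z + 6) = (z + 1)*(z + 2)*(z + 3)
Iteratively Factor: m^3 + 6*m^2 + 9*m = (m + 3)*(m^2 + 3*m) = (m + 3)^2*(m)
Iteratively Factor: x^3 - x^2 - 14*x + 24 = (x - 2)*(x^2 + x - 12) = (x - 2)*(x + 4)*(x - 3)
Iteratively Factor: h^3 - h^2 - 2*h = (h - 2)*(h^2 + h) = h*(h - 2)*(h + 1)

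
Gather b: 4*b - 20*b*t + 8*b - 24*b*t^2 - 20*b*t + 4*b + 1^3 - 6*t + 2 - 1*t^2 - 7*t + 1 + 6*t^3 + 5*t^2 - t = b*(-24*t^2 - 40*t + 16) + 6*t^3 + 4*t^2 - 14*t + 4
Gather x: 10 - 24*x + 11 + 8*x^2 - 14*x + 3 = 8*x^2 - 38*x + 24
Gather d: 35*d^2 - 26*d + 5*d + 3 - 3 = 35*d^2 - 21*d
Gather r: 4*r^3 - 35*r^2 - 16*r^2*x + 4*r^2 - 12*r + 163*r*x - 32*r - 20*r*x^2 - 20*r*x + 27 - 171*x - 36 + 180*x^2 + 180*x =4*r^3 + r^2*(-16*x - 31) + r*(-20*x^2 + 143*x - 44) + 180*x^2 + 9*x - 9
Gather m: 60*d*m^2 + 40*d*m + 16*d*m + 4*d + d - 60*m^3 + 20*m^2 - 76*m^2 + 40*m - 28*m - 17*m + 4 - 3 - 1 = 5*d - 60*m^3 + m^2*(60*d - 56) + m*(56*d - 5)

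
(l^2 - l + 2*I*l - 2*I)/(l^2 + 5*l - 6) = (l + 2*I)/(l + 6)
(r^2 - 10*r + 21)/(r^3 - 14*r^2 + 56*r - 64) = (r^2 - 10*r + 21)/(r^3 - 14*r^2 + 56*r - 64)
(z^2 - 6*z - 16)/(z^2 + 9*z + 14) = (z - 8)/(z + 7)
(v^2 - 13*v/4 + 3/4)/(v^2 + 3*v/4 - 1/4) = (v - 3)/(v + 1)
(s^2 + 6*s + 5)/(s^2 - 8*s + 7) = (s^2 + 6*s + 5)/(s^2 - 8*s + 7)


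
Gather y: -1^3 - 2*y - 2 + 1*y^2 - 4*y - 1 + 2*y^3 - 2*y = 2*y^3 + y^2 - 8*y - 4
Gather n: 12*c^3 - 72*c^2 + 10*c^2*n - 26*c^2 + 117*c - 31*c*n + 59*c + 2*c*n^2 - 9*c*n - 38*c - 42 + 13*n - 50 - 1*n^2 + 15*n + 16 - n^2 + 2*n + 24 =12*c^3 - 98*c^2 + 138*c + n^2*(2*c - 2) + n*(10*c^2 - 40*c + 30) - 52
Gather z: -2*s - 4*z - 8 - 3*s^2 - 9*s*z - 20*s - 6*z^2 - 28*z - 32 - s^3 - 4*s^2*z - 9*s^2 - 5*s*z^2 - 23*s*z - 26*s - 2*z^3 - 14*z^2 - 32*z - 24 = -s^3 - 12*s^2 - 48*s - 2*z^3 + z^2*(-5*s - 20) + z*(-4*s^2 - 32*s - 64) - 64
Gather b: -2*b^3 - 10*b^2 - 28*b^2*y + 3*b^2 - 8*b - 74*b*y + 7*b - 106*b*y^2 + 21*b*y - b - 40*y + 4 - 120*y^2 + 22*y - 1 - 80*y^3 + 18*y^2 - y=-2*b^3 + b^2*(-28*y - 7) + b*(-106*y^2 - 53*y - 2) - 80*y^3 - 102*y^2 - 19*y + 3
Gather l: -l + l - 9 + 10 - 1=0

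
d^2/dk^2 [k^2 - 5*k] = 2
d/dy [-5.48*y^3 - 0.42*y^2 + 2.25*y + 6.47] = -16.44*y^2 - 0.84*y + 2.25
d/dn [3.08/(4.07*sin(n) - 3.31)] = -12.5356*cos(n)/(4.07*sin(n) - 3.31)^2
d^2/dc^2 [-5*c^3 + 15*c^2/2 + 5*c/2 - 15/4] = 15 - 30*c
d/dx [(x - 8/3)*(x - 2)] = 2*x - 14/3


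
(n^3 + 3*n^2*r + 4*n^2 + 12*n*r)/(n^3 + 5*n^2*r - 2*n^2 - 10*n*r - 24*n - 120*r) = n*(n + 3*r)/(n^2 + 5*n*r - 6*n - 30*r)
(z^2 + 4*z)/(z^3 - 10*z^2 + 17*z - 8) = z*(z + 4)/(z^3 - 10*z^2 + 17*z - 8)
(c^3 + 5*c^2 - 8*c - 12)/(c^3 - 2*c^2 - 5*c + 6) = (c^3 + 5*c^2 - 8*c - 12)/(c^3 - 2*c^2 - 5*c + 6)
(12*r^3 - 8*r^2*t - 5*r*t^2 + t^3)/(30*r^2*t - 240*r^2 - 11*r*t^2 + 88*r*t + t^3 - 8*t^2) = (2*r^2 - r*t - t^2)/(5*r*t - 40*r - t^2 + 8*t)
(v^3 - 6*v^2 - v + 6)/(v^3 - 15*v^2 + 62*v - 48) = (v + 1)/(v - 8)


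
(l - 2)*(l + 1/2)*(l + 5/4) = l^3 - l^2/4 - 23*l/8 - 5/4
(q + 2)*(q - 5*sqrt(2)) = q^2 - 5*sqrt(2)*q + 2*q - 10*sqrt(2)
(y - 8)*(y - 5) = y^2 - 13*y + 40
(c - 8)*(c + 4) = c^2 - 4*c - 32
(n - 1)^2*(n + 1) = n^3 - n^2 - n + 1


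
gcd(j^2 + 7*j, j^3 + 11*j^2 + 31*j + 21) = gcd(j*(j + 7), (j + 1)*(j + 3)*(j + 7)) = j + 7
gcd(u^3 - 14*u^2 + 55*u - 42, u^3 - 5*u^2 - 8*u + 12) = u^2 - 7*u + 6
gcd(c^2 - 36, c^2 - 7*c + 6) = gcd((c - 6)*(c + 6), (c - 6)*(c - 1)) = c - 6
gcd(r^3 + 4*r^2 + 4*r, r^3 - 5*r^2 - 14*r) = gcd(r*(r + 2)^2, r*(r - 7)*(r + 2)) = r^2 + 2*r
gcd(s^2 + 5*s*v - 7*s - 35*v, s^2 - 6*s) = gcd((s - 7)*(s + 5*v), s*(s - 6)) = 1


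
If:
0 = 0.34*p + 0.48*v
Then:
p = -1.41176470588235*v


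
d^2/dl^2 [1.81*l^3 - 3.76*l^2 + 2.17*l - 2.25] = 10.86*l - 7.52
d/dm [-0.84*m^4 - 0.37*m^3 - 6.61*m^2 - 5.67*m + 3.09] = -3.36*m^3 - 1.11*m^2 - 13.22*m - 5.67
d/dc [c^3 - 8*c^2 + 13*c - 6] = 3*c^2 - 16*c + 13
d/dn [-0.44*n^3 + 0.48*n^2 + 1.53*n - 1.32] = -1.32*n^2 + 0.96*n + 1.53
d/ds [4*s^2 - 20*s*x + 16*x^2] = 8*s - 20*x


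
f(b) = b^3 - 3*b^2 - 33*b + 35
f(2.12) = -38.92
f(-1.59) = 75.87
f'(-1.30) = -20.13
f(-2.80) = 81.93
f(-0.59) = 53.22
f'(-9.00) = 264.00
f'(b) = 3*b^2 - 6*b - 33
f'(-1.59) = -15.88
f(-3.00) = 80.00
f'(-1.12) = -22.52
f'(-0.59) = -28.42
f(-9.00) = -640.00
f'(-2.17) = -5.85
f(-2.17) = 82.26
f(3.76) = -78.34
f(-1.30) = 70.63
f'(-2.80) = 7.32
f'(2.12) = -32.24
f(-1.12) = 66.79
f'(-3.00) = 12.00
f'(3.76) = -13.15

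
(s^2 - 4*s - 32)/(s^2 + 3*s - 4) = (s - 8)/(s - 1)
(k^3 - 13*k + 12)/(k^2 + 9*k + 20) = (k^2 - 4*k + 3)/(k + 5)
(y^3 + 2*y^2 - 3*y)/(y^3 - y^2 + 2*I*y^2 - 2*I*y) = (y + 3)/(y + 2*I)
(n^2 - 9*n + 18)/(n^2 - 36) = (n - 3)/(n + 6)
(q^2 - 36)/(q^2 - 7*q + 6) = (q + 6)/(q - 1)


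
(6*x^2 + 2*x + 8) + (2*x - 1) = 6*x^2 + 4*x + 7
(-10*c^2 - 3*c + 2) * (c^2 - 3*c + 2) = -10*c^4 + 27*c^3 - 9*c^2 - 12*c + 4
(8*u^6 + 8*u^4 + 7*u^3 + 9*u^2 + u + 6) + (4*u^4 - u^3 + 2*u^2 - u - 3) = 8*u^6 + 12*u^4 + 6*u^3 + 11*u^2 + 3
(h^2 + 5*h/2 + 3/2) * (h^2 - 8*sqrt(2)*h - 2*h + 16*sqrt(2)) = h^4 - 8*sqrt(2)*h^3 + h^3/2 - 4*sqrt(2)*h^2 - 7*h^2/2 - 3*h + 28*sqrt(2)*h + 24*sqrt(2)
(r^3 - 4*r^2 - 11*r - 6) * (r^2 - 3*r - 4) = r^5 - 7*r^4 - 3*r^3 + 43*r^2 + 62*r + 24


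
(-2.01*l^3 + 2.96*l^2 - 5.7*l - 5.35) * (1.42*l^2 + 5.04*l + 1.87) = -2.8542*l^5 - 5.9272*l^4 + 3.0657*l^3 - 30.7898*l^2 - 37.623*l - 10.0045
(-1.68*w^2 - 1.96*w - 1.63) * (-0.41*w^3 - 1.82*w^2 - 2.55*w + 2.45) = 0.6888*w^5 + 3.8612*w^4 + 8.5195*w^3 + 3.8486*w^2 - 0.645500000000001*w - 3.9935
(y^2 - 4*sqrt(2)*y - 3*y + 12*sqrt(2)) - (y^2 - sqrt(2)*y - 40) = -3*sqrt(2)*y - 3*y + 12*sqrt(2) + 40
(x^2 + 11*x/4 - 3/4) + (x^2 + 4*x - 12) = 2*x^2 + 27*x/4 - 51/4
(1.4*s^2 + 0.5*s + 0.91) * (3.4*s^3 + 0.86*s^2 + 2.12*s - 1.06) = 4.76*s^5 + 2.904*s^4 + 6.492*s^3 + 0.3586*s^2 + 1.3992*s - 0.9646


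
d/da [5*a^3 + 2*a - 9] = 15*a^2 + 2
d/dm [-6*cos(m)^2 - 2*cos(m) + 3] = 2*(6*cos(m) + 1)*sin(m)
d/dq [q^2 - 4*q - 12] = 2*q - 4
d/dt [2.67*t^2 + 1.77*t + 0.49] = 5.34*t + 1.77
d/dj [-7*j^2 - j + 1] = -14*j - 1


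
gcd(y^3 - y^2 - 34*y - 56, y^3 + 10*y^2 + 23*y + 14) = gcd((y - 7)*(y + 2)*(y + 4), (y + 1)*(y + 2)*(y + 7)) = y + 2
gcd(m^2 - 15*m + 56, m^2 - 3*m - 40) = m - 8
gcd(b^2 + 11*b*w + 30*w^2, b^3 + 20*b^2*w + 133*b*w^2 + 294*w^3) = b + 6*w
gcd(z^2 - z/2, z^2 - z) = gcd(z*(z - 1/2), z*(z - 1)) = z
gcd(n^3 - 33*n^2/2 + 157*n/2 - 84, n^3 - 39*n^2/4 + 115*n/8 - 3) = n^2 - 19*n/2 + 12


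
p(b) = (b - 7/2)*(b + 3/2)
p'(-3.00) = -8.00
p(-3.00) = 9.75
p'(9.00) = 16.00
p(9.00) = 57.75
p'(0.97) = -0.06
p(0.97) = -6.25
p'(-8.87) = -19.74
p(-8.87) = 91.17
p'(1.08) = 0.16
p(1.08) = -6.24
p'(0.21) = -1.58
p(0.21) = -5.63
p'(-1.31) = -4.62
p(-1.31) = -0.91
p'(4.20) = 6.40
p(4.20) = 3.99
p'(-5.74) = -13.48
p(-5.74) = 39.18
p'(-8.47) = -18.94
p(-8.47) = 83.43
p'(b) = 2*b - 2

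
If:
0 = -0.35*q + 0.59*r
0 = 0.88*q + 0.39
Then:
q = -0.44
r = -0.26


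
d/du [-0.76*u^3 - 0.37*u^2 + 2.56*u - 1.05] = -2.28*u^2 - 0.74*u + 2.56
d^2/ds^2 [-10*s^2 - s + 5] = -20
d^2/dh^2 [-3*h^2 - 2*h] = -6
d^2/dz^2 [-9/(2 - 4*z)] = 36/(2*z - 1)^3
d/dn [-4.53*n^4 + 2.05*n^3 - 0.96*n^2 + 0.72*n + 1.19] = -18.12*n^3 + 6.15*n^2 - 1.92*n + 0.72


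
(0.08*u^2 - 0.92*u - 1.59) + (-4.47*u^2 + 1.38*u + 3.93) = -4.39*u^2 + 0.46*u + 2.34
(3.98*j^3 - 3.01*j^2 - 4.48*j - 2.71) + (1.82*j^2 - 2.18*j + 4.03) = 3.98*j^3 - 1.19*j^2 - 6.66*j + 1.32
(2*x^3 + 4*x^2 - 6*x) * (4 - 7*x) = -14*x^4 - 20*x^3 + 58*x^2 - 24*x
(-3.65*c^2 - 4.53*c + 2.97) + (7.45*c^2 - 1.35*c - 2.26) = 3.8*c^2 - 5.88*c + 0.71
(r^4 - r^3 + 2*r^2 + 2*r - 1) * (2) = 2*r^4 - 2*r^3 + 4*r^2 + 4*r - 2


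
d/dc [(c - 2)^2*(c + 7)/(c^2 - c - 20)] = (c - 2)*(3*(-c - 4)*(-c^2 + c + 20) - (c - 2)*(c + 7)*(2*c - 1))/(-c^2 + c + 20)^2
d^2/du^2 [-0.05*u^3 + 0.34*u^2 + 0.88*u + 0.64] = 0.68 - 0.3*u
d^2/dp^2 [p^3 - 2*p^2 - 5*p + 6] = 6*p - 4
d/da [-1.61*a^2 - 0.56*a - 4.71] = -3.22*a - 0.56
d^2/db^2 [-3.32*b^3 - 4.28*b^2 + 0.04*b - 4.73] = -19.92*b - 8.56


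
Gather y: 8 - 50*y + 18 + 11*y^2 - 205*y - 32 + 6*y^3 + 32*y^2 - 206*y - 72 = 6*y^3 + 43*y^2 - 461*y - 78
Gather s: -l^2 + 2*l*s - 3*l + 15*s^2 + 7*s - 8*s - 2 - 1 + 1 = -l^2 - 3*l + 15*s^2 + s*(2*l - 1) - 2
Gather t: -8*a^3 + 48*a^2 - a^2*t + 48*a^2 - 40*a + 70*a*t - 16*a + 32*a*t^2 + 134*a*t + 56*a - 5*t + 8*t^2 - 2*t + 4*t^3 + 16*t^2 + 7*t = -8*a^3 + 96*a^2 + 4*t^3 + t^2*(32*a + 24) + t*(-a^2 + 204*a)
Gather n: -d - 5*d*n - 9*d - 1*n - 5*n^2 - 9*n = -10*d - 5*n^2 + n*(-5*d - 10)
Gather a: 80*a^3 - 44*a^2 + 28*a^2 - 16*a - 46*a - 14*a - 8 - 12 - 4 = 80*a^3 - 16*a^2 - 76*a - 24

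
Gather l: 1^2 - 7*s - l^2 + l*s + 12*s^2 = -l^2 + l*s + 12*s^2 - 7*s + 1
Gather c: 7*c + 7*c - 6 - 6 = 14*c - 12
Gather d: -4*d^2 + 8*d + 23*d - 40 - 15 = -4*d^2 + 31*d - 55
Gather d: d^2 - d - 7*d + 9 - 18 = d^2 - 8*d - 9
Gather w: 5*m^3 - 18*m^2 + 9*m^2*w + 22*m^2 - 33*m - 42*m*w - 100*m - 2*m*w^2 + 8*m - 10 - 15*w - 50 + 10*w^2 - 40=5*m^3 + 4*m^2 - 125*m + w^2*(10 - 2*m) + w*(9*m^2 - 42*m - 15) - 100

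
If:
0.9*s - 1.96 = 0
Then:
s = 2.18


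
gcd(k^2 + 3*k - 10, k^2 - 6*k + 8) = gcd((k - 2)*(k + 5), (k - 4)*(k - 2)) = k - 2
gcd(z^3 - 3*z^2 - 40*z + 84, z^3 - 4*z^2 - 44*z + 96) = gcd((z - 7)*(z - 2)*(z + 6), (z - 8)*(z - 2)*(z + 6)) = z^2 + 4*z - 12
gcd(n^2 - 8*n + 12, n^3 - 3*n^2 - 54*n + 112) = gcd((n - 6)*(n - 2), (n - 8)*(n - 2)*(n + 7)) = n - 2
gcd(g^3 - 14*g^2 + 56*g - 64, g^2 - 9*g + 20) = g - 4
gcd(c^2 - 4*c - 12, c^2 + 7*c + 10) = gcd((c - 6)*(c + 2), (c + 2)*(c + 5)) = c + 2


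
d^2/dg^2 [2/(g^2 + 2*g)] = 4*(-g*(g + 2) + 4*(g + 1)^2)/(g^3*(g + 2)^3)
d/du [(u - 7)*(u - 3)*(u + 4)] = 3*u^2 - 12*u - 19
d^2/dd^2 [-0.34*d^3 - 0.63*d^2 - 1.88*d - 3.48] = -2.04*d - 1.26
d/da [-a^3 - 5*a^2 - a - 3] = -3*a^2 - 10*a - 1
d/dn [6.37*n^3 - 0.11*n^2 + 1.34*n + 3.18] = 19.11*n^2 - 0.22*n + 1.34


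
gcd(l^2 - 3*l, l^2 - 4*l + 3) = l - 3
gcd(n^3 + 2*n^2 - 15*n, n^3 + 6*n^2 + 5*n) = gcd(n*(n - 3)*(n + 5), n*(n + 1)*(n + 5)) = n^2 + 5*n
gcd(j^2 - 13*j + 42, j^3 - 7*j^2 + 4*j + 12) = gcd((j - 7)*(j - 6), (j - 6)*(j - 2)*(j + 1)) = j - 6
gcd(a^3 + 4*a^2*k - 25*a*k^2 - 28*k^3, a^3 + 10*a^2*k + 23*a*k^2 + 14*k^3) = a^2 + 8*a*k + 7*k^2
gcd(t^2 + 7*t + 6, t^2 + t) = t + 1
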